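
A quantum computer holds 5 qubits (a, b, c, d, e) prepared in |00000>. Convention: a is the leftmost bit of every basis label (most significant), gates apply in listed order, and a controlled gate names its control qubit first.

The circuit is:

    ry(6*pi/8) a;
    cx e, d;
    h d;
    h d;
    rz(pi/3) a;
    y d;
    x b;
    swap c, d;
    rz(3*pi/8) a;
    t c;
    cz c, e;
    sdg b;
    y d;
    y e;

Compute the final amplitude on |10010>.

The final state's coefficient on |10010> equals 0. Key observation: the block from step 3 through step 4 cancels to the identity and can be dropped.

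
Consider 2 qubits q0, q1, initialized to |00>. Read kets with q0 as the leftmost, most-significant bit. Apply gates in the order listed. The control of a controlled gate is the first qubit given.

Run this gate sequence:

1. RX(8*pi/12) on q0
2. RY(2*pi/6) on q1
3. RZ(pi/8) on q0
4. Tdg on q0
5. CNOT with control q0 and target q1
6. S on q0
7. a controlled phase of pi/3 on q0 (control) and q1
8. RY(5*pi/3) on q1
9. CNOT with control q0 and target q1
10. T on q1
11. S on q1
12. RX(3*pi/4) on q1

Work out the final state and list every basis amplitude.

The final amplitudes are sqrt(2 - sqrt(2))*exp(15*I*pi/16)/4 on |00>, sqrt(sqrt(2) + 2)*exp(7*I*pi/16)/4 on |01>, -3*sqrt(sqrt(2)/4 + 1/2)*exp(19*I*pi/48)/8 - 3*sqrt(3)*sqrt(1/2 - sqrt(2)/4)*exp(7*I*pi/48)/8 - 3*sqrt(sqrt(2)/4 + 1/2)*exp(I*pi/16)/8 + sqrt(3)*sqrt(1/2 - sqrt(2)/4)*exp(-3*I*pi/16)/8 on |10>, -sqrt(3)*I*sqrt(sqrt(2)/4 + 1/2)*exp(-3*I*pi/16)/8 - 3*I*sqrt(1/2 - sqrt(2)/4)*exp(I*pi/16)/8 - 3*I*sqrt(1/2 - sqrt(2)/4)*exp(19*I*pi/48)/8 + 3*sqrt(3)*I*sqrt(sqrt(2)/4 + 1/2)*exp(7*I*pi/48)/8 on |11>.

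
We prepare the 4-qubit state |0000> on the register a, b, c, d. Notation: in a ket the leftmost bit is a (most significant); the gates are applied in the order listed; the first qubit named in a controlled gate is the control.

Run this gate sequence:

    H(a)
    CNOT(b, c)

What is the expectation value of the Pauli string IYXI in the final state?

The observable IYXI averages to 0.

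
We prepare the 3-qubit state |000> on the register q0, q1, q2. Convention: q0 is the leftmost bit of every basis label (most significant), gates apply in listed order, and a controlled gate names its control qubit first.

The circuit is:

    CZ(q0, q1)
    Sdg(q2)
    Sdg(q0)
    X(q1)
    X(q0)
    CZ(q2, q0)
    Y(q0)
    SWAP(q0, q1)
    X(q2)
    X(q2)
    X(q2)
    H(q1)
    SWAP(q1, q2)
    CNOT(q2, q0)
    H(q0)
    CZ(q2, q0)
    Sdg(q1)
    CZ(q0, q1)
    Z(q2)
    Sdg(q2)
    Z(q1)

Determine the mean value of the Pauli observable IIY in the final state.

The observable IIY averages to 1.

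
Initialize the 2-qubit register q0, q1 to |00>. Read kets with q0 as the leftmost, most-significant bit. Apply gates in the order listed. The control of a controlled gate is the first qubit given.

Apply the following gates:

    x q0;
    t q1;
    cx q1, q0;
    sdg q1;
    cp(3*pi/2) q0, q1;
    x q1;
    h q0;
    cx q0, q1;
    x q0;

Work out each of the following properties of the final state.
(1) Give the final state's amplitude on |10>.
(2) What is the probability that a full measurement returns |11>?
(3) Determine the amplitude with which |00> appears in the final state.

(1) |10> carries amplitude 0 in the final state.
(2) Outcome |11> occurs with probability 1/2.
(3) The amplitude on |00> is -sqrt(2)/2.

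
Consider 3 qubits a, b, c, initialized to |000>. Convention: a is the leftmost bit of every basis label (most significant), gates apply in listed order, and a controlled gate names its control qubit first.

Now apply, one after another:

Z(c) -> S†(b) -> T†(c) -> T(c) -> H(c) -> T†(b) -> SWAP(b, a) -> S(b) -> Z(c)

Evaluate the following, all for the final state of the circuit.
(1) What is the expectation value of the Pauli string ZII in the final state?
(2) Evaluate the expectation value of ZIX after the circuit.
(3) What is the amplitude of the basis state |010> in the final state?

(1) The expectation value of ZII is 1.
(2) The expectation value of ZIX is -1.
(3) The final state's coefficient on |010> equals 0.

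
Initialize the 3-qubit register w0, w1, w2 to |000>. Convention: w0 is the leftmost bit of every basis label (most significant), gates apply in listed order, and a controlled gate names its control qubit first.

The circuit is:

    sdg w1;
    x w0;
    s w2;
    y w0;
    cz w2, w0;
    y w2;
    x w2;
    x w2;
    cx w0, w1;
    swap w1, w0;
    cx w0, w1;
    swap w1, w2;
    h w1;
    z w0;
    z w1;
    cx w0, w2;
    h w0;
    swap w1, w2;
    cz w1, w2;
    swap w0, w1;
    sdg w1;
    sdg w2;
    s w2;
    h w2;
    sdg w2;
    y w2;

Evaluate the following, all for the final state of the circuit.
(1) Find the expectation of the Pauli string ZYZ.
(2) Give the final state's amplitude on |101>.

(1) The expectation value of ZYZ is 1.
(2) The final state's coefficient on |101> equals 0.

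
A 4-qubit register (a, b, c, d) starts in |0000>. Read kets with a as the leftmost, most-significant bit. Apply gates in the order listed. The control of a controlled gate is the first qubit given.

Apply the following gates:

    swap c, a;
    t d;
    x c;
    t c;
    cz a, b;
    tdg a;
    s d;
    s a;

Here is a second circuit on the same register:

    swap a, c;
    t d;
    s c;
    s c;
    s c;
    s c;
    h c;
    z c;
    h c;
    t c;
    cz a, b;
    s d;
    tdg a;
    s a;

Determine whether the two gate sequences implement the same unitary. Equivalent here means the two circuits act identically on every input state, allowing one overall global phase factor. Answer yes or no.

Yes — the two circuits implement the same unitary up to a global phase.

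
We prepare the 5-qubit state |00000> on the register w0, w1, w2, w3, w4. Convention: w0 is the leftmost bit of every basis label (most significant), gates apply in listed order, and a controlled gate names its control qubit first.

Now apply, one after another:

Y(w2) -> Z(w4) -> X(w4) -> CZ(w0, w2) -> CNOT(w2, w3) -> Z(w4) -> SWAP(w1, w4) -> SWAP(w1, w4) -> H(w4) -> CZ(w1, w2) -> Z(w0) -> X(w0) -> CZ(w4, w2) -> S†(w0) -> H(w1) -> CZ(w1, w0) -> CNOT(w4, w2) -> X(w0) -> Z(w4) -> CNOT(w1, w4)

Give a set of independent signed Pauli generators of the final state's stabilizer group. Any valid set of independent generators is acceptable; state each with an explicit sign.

One valid set of independent stabilizer generators is -IXIIX, -IIXIX, +ZIIII, -IZZIZ, -IIIZI (any independent generating set of the same group is equally correct). Key observation: steps 7-8 multiply out to the identity, so the circuit reduces to the remaining gates.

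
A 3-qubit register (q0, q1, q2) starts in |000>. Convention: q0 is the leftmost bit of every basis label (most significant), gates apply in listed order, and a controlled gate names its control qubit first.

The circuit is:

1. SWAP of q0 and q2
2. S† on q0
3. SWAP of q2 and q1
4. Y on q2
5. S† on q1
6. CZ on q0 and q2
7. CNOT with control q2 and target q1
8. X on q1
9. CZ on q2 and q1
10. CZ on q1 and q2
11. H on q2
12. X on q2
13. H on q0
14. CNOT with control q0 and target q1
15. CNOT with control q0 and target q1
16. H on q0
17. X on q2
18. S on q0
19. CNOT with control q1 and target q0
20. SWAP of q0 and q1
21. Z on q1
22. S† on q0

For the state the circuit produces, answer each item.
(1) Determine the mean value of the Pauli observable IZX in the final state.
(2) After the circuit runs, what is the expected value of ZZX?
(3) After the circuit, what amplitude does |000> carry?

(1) In the final state, IZX has expectation -1. Key observation: steps 12-17 multiply out to the identity, so the circuit reduces to the remaining gates.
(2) The observable ZZX averages to -1.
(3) The amplitude on |000> is sqrt(2)*I/2.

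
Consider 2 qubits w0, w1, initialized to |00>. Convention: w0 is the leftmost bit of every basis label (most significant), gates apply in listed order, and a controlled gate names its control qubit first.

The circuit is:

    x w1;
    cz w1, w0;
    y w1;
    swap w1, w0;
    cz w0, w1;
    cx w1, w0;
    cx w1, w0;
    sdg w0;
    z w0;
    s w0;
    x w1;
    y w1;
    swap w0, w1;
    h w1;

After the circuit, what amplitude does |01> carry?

The final state's coefficient on |01> equals -sqrt(2)/2. Key observation: the block from step 6 through step 7 cancels to the identity and can be dropped.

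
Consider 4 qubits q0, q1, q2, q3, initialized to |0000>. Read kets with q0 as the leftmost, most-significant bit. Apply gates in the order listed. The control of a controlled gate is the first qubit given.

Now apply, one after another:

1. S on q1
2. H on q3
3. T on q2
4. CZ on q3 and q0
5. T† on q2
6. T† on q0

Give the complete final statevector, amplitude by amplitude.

After the circuit, the state carries amplitude sqrt(2)/2 on |0000>, sqrt(2)/2 on |0001>, and 0 on every other basis state.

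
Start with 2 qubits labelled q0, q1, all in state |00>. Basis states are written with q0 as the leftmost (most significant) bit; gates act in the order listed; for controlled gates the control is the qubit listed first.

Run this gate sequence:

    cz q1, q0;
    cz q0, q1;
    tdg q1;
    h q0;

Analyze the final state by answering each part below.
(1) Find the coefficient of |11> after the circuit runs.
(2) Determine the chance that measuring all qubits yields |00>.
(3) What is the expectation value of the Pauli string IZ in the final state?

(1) |11> carries amplitude 0 in the final state.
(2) A full measurement returns |00> with probability 1/2.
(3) In the final state, IZ has expectation 1.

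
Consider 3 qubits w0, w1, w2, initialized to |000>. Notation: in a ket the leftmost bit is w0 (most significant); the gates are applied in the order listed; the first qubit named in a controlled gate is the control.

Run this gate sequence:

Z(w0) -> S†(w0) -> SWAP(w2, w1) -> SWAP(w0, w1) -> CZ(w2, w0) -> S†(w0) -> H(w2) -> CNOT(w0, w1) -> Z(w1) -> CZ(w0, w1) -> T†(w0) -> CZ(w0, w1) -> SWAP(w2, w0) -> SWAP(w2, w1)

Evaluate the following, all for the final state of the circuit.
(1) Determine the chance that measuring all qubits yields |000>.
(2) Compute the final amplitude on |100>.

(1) A full measurement returns |000> with probability 1/2.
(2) The final state's coefficient on |100> equals sqrt(2)/2.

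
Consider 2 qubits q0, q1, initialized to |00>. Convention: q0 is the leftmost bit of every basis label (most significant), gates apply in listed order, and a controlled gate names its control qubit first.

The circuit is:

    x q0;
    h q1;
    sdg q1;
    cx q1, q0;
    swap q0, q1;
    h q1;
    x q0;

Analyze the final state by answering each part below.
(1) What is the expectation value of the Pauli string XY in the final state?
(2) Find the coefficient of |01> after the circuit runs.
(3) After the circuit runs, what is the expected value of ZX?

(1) In the final state, XY has expectation -1.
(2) |01> carries amplitude -I/2 in the final state.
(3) In the final state, ZX has expectation 1.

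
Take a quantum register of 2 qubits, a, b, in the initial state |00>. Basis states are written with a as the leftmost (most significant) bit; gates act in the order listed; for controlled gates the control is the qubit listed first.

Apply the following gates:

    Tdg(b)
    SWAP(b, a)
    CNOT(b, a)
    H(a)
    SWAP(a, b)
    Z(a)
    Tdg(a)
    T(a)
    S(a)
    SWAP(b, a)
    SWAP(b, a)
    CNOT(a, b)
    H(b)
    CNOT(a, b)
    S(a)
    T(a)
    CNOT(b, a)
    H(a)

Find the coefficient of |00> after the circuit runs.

The final state's coefficient on |00> equals sqrt(2)/2.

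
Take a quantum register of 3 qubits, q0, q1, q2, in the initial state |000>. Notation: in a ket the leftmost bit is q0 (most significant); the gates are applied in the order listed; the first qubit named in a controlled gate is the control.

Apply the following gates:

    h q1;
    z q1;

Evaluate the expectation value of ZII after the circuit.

In the final state, ZII has expectation 1.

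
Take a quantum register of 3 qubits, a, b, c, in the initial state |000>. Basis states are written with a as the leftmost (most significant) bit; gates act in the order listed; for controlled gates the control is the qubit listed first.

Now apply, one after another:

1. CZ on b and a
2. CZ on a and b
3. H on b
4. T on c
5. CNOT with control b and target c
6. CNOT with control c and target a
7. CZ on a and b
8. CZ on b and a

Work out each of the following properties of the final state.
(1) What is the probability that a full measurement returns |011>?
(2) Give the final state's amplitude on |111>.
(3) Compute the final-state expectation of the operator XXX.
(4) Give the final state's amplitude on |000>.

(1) The probability of measuring |011> is 0.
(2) The amplitude on |111> is sqrt(2)/2.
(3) The observable XXX averages to 1.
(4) The amplitude on |000> is sqrt(2)/2.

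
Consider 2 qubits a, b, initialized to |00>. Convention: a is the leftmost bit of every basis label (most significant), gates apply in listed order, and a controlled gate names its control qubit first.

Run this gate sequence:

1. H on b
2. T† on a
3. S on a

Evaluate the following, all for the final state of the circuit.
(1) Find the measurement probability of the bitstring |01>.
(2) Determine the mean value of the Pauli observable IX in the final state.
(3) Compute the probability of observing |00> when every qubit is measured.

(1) The probability of measuring |01> is 1/2.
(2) The observable IX averages to 1.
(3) Outcome |00> occurs with probability 1/2.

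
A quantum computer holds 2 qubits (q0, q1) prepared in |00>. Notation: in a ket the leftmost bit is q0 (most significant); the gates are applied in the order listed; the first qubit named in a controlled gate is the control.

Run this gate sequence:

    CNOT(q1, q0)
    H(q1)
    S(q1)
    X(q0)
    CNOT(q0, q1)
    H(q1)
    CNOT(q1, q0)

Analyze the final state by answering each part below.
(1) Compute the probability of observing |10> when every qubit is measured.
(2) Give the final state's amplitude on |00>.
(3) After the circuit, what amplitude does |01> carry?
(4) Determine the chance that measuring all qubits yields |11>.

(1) The probability of measuring |10> is 1/2.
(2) The final state's coefficient on |00> equals 0.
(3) The final state's coefficient on |01> equals -1/2 + I/2.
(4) The probability of measuring |11> is 0.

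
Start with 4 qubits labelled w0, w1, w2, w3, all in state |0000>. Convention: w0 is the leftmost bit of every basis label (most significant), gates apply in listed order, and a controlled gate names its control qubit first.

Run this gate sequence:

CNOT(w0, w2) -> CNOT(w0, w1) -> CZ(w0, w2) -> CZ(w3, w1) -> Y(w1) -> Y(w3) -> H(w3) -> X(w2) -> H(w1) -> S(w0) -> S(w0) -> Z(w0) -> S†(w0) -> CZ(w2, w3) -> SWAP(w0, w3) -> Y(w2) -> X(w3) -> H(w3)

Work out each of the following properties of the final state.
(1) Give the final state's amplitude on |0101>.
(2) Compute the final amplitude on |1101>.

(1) The amplitude on |0101> is sqrt(2)*I/4.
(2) |1101> carries amplitude sqrt(2)*I/4 in the final state.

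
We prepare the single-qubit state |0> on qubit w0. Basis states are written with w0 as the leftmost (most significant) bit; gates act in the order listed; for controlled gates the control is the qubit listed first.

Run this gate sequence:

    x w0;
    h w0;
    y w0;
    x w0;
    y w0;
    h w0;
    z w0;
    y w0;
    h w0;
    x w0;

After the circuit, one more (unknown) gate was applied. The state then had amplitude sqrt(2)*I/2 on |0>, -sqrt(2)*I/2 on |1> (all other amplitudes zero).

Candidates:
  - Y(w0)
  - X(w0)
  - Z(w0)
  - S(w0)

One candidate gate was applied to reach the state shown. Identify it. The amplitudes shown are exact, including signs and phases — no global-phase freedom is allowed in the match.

The unique candidate consistent with the amplitudes is Z(w0).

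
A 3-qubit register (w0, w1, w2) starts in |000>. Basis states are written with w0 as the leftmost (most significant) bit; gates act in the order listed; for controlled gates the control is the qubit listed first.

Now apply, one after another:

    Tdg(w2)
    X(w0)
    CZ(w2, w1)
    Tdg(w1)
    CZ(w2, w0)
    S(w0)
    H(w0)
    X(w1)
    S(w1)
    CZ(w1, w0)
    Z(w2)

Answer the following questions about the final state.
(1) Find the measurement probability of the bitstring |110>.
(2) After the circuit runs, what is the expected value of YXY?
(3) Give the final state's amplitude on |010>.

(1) The probability of measuring |110> is 1/2.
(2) The observable YXY averages to 0.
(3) The amplitude on |010> is -sqrt(2)/2.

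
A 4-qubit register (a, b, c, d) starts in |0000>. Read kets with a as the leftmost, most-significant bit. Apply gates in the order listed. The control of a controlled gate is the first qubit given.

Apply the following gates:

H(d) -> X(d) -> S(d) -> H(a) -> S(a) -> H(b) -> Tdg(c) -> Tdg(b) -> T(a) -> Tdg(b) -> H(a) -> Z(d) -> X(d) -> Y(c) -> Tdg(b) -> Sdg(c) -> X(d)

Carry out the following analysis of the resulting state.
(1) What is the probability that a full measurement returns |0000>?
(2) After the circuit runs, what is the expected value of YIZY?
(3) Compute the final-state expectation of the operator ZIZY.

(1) The probability of measuring |0000> is 0.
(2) The observable YIZY averages to -sqrt(2)/2.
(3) In the final state, ZIZY has expectation -sqrt(2)/2.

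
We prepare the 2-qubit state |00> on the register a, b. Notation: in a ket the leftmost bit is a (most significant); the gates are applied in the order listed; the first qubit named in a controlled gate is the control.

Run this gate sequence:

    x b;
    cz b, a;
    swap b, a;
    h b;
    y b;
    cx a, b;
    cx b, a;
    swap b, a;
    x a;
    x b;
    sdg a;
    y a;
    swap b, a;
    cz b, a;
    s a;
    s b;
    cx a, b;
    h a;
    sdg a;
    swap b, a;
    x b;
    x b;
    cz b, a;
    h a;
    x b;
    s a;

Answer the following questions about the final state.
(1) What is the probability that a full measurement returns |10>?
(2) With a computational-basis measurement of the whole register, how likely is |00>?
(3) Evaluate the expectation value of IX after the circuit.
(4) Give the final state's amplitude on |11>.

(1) The probability of measuring |10> is 1/4. Key observation: gates 21-22 undo each other exactly, leaving only the rest of the circuit to track.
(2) Outcome |00> occurs with probability 1/4.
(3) The expectation value of IX is -1.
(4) The final state's coefficient on |11> equals sqrt(2)*(1 + I)/4.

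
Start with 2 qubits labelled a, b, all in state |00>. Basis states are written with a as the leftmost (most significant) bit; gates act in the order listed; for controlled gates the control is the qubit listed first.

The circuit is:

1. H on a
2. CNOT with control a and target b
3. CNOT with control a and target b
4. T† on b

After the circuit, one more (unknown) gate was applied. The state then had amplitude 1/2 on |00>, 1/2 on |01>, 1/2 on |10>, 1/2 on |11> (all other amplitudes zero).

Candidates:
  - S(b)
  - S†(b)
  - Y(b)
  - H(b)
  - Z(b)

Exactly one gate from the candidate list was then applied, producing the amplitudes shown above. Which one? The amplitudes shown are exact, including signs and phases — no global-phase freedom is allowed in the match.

The unique candidate consistent with the amplitudes is H(b).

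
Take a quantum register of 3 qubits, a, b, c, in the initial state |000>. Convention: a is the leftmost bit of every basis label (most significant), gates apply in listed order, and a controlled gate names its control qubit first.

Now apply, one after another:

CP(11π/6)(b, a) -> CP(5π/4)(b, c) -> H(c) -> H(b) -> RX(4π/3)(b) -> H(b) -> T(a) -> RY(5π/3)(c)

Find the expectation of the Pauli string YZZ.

The observable YZZ averages to 0.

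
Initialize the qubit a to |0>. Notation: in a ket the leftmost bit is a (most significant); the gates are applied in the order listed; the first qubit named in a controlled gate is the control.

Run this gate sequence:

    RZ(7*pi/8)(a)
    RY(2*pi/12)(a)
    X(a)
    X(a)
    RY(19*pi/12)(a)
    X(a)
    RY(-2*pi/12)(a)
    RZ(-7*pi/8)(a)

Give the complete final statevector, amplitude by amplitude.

The final amplitudes are -sqrt(6 - 3*sqrt(2))/4 + sqrt(sqrt(2) + 2)/4 on |0>, (sqrt(2 - sqrt(2))/4 + sqrt(3*sqrt(2) + 6)/4)*exp(I*pi/8) on |1>.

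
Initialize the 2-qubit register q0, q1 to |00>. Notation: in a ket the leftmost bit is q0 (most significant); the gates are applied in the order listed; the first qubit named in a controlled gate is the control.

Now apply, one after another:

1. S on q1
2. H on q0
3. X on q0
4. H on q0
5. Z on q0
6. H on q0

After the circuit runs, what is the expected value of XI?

The observable XI averages to 1. Key observation: gates 2-5 undo each other exactly, leaving only the rest of the circuit to track.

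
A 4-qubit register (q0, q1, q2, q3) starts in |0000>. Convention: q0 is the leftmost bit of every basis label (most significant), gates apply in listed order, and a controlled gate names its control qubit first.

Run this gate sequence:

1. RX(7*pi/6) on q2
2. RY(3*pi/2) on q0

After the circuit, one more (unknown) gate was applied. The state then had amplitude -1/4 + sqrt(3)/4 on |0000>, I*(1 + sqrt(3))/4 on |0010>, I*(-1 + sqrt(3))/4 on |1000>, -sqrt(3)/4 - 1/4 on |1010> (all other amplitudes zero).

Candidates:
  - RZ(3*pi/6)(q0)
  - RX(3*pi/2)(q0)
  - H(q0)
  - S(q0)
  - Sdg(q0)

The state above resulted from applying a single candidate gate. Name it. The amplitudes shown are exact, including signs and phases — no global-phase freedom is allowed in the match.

It was Sdg(q0) that produced the state shown.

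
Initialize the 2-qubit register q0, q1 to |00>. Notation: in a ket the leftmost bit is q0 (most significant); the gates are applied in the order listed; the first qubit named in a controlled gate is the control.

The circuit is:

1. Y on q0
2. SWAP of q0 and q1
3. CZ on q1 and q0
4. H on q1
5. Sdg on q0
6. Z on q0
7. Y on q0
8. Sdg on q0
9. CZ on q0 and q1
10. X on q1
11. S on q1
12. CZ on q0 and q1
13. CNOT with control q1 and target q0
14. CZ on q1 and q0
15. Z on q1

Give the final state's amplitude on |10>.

|10> carries amplitude sqrt(2)*I/2 in the final state.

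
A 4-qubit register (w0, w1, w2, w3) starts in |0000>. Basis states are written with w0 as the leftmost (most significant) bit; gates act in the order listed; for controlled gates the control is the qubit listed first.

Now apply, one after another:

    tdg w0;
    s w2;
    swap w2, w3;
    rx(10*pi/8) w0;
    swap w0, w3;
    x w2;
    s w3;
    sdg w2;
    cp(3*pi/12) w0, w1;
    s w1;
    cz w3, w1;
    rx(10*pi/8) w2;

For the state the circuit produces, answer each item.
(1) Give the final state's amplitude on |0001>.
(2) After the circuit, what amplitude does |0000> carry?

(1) The final state's coefficient on |0001> equals -1/2 - sqrt(2)/4.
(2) The final state's coefficient on |0000> equals sqrt(2)/4.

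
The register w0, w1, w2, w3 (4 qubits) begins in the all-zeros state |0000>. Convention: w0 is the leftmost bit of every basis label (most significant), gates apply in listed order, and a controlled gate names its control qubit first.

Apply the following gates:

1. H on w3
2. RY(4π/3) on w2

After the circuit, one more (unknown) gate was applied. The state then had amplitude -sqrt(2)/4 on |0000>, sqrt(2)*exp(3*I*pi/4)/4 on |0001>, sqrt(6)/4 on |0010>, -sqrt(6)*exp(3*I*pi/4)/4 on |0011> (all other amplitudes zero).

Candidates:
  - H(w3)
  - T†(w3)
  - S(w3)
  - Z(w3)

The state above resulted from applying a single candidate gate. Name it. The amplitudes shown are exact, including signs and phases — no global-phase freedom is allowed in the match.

The applied gate was T†(w3).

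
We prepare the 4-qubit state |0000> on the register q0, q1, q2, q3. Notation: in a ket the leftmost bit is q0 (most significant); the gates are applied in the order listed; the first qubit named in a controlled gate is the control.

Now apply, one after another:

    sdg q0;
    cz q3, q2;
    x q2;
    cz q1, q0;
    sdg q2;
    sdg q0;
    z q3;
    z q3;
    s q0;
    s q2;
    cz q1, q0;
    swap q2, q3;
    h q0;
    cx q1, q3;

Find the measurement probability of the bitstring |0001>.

The probability of measuring |0001> is 1/2.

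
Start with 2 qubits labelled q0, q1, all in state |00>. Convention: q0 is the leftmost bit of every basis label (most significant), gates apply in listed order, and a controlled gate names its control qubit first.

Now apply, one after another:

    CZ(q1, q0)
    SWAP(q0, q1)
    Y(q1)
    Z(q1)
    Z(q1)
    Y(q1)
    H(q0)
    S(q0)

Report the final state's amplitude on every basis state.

After the circuit, the state carries amplitude sqrt(2)/2 on |00>, 0 on |01>, sqrt(2)*I/2 on |10>, 0 on |11>. Key observation: steps 3-6 multiply out to the identity, so the circuit reduces to the remaining gates.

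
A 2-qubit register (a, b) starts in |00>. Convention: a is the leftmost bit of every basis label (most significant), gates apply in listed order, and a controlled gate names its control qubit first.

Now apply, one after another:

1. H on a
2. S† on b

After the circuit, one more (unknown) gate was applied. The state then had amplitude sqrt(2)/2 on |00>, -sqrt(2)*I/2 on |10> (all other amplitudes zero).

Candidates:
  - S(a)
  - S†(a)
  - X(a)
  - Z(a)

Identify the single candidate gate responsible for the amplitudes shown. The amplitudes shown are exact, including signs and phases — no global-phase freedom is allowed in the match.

The applied gate was S†(a).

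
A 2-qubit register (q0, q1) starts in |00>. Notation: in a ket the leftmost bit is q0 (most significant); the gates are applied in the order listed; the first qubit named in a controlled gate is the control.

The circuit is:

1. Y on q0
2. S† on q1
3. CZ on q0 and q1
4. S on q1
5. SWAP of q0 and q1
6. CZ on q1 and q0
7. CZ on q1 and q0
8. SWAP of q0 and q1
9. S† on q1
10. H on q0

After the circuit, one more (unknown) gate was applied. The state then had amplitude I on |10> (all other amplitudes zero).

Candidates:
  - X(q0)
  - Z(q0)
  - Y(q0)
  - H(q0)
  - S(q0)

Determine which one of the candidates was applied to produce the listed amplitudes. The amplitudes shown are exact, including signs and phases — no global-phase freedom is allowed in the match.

The applied gate was H(q0).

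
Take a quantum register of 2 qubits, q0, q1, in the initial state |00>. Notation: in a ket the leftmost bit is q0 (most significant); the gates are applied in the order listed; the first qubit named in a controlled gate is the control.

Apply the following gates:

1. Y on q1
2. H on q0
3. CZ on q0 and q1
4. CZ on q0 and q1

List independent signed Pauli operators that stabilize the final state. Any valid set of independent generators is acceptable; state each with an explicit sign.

The final state is stabilized by the group generated by +XI, -IZ; other independent generating sets are equally valid. Key observation: the block from step 3 through step 4 cancels to the identity and can be dropped.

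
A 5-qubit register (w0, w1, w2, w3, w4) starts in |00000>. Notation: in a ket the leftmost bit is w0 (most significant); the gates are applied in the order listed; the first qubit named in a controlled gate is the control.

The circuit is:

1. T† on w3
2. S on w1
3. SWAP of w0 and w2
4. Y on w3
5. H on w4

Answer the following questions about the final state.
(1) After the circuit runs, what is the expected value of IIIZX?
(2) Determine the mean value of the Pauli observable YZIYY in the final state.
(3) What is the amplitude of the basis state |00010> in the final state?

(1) The observable IIIZX averages to -1.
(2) In the final state, YZIYY has expectation 0.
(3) |00010> carries amplitude sqrt(2)*I/2 in the final state.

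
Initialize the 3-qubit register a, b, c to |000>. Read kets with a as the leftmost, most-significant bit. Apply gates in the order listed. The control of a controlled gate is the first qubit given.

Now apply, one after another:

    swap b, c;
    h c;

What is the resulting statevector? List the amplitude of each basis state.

The final amplitudes are sqrt(2)/2 on |000>, sqrt(2)/2 on |001>, and 0 on every other basis state.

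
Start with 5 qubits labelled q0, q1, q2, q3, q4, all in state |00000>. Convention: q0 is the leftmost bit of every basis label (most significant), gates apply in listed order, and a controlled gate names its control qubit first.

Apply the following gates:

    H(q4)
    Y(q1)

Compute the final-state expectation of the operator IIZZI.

The observable IIZZI averages to 1.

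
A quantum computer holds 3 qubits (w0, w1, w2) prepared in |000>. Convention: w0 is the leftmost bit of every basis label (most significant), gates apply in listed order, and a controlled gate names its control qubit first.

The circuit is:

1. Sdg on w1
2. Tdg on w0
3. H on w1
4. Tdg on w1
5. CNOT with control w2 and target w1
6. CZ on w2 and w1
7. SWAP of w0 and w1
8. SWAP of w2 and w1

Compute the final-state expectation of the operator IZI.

The expectation value of IZI is 1.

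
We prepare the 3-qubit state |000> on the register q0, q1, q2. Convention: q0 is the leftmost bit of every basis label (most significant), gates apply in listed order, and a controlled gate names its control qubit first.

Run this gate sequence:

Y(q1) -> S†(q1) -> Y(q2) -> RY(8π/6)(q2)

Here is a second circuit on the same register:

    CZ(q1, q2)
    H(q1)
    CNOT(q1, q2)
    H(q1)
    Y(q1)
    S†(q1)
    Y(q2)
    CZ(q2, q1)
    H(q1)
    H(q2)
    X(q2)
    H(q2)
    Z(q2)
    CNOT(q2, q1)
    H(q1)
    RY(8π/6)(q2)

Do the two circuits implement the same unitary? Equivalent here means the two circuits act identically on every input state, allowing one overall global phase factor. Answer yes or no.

No: there is an input state on which the two circuits produce genuinely different outputs (not merely differing by a phase).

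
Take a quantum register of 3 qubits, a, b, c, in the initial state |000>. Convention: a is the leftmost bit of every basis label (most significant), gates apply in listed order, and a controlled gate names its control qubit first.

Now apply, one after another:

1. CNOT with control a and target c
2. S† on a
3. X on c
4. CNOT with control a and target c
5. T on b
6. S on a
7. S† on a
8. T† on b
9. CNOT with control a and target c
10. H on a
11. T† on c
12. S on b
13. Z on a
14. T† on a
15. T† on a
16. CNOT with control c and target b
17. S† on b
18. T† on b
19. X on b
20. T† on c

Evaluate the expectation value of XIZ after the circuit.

In the final state, XIZ has expectation 0.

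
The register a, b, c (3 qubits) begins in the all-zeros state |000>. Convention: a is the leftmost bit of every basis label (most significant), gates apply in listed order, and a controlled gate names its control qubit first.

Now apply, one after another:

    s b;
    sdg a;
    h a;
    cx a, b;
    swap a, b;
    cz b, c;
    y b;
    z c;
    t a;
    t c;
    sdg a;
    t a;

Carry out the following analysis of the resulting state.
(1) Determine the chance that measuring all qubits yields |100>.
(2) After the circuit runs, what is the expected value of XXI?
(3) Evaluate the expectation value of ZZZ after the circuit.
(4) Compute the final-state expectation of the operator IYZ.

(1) Outcome |100> occurs with probability 1/2.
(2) The observable XXI averages to -1.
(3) The expectation value of ZZZ is -1.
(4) The observable IYZ averages to 0.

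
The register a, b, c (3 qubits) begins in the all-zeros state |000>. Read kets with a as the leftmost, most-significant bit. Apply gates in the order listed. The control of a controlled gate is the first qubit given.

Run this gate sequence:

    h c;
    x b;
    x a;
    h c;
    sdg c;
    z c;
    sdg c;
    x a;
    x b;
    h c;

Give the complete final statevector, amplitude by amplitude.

The final amplitudes are sqrt(2)/2 on |000>, sqrt(2)/2 on |001>, and 0 on every other basis state.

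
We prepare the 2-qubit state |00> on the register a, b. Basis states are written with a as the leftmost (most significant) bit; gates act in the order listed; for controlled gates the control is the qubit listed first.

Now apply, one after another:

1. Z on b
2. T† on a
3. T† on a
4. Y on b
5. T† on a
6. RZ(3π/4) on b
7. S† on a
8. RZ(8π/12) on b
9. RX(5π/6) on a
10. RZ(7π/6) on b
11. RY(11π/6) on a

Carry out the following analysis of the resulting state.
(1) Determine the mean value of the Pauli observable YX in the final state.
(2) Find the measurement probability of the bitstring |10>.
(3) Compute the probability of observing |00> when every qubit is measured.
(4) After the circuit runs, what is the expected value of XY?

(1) In the final state, YX has expectation 0.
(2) A full measurement returns |10> with probability 0.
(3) A full measurement returns |00> with probability 0.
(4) The observable XY averages to 0.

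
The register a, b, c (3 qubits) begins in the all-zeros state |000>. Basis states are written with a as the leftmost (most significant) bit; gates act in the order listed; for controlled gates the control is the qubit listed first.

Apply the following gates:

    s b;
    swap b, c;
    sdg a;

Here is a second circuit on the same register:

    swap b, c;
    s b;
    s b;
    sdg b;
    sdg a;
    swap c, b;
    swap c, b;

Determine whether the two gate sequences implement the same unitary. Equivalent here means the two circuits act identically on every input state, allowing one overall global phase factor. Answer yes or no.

No, they are not equivalent — no single phase factor reconciles the two unitaries.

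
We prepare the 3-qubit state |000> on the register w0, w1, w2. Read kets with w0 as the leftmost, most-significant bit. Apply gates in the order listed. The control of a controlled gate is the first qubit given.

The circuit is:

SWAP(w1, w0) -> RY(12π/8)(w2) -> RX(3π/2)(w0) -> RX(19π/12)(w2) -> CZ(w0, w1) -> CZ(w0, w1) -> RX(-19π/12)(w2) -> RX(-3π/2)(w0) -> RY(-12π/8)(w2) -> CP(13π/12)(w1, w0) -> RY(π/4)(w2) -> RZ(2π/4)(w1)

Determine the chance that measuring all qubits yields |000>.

A full measurement returns |000> with probability sqrt(2)/4 + 1/2. Key observation: the block from step 2 through step 9 cancels to the identity and can be dropped.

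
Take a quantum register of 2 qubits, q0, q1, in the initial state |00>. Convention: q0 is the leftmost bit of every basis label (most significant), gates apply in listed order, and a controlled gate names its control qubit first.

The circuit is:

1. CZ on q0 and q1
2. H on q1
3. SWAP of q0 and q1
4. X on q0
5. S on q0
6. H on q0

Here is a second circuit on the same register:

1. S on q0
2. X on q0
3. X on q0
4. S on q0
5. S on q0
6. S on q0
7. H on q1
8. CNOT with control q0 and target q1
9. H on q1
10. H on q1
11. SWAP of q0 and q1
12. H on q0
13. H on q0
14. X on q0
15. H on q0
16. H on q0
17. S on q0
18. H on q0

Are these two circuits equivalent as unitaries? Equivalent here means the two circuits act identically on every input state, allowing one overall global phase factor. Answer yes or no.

Yes, they are equivalent — the unitaries differ by at most a global phase.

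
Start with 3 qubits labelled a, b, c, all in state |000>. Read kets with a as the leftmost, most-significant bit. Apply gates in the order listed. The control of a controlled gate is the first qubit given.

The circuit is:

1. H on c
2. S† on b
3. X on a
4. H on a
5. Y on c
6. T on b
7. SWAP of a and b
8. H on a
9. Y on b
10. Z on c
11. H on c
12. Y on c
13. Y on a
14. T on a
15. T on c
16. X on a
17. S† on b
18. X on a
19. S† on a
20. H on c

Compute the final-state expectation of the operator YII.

The observable YII averages to sqrt(2)/2.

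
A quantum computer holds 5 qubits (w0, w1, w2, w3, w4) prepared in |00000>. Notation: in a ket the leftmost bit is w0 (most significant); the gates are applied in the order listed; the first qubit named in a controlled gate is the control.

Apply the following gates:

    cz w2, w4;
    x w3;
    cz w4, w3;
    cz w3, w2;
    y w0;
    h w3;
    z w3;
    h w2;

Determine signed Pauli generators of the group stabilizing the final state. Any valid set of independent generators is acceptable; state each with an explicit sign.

The final state is stabilized by the group generated by +IIXII, +IIIXI, -ZIIII, +IZIII, +IIIIZ; other independent generating sets are equally valid.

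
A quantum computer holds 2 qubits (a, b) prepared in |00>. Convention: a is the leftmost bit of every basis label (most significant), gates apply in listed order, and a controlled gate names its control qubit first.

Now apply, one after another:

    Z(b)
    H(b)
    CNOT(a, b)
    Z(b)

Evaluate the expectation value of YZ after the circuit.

The observable YZ averages to 0.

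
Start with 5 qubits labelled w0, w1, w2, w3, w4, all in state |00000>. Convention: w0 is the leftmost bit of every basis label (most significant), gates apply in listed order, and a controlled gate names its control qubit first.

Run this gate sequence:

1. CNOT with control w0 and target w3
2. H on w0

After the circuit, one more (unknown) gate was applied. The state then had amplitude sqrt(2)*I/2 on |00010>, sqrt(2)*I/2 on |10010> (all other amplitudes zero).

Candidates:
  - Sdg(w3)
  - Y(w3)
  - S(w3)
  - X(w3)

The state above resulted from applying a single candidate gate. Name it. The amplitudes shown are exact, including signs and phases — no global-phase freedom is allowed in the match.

The applied gate was Y(w3).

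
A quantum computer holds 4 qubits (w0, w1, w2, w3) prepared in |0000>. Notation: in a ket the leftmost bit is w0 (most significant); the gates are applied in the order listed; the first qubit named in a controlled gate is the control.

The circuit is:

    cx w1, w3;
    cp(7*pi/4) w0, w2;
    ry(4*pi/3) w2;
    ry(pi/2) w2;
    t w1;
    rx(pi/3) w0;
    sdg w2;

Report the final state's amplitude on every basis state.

After the circuit, the state carries amplitude -3*sqrt(2)/8 - sqrt(6)/8 on |0000>, I*(-3*sqrt(2) + sqrt(6))/8 on |0010>, I*(sqrt(2) + sqrt(6))/8 on |1000>, -sqrt(6)/8 + sqrt(2)/8 on |1010>, and 0 on every other basis state.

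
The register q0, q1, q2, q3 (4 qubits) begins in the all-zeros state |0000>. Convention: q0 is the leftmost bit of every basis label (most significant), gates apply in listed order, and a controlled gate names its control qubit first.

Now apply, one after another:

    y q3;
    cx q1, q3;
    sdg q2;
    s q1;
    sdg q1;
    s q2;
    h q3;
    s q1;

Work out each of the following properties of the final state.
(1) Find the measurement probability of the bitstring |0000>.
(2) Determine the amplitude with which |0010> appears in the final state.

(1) A full measurement returns |0000> with probability 1/2. Key observation: steps 3-6 multiply out to the identity, so the circuit reduces to the remaining gates.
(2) The final state's coefficient on |0010> equals 0.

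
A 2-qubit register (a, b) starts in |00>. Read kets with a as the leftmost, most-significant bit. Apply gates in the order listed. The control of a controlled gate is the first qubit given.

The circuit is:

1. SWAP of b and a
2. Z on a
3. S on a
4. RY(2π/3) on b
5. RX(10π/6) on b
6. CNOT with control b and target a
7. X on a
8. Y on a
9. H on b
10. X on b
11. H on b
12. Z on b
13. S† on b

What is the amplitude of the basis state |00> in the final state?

|00> carries amplitude sqrt(3)*(-1 + I)/4 in the final state. Key observation: the block from step 9 through step 12 cancels to the identity and can be dropped.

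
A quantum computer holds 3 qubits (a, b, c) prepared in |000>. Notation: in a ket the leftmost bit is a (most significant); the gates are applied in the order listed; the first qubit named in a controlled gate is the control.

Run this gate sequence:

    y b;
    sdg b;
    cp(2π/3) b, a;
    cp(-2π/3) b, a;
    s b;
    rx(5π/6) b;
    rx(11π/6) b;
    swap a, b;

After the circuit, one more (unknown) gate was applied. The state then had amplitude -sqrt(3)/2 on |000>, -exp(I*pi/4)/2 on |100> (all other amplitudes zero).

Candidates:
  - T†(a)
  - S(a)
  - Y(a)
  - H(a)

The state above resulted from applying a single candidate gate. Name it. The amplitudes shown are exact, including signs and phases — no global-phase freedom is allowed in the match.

The applied gate was T†(a). Key observation: steps 2-5 multiply out to the identity, so the circuit reduces to the remaining gates.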